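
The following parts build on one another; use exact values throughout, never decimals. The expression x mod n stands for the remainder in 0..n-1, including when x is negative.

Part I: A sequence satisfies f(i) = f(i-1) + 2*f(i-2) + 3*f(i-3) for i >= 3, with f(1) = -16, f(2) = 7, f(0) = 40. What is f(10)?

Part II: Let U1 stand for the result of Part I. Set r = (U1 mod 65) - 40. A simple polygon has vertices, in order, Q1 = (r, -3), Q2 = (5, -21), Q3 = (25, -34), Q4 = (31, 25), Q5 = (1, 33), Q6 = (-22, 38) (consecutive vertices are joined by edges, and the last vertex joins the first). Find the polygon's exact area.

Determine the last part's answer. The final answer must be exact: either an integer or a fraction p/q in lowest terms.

1732

Part I: f(3) = 1*(7) + 2*(-16) + 3*(40) = 95; iterating: f(3)=95, f(4)=61, f(5)=272, f(6)=679, f(7)=1406, f(8)=3580, f(9)=8429, f(10)=19807; answer 19807
Part II: U1 = 19807; r = 7; cross terms: (7*-21 - 5*-3)=-132, (5*-34 - 25*-21)=355, (25*25 - 31*-34)=1679, (31*33 - 1*25)=998, (1*38 - -22*33)=764, (-22*-3 - 7*38)=-200; twice the area = |3464| = 3464; area = 1732; answer 1732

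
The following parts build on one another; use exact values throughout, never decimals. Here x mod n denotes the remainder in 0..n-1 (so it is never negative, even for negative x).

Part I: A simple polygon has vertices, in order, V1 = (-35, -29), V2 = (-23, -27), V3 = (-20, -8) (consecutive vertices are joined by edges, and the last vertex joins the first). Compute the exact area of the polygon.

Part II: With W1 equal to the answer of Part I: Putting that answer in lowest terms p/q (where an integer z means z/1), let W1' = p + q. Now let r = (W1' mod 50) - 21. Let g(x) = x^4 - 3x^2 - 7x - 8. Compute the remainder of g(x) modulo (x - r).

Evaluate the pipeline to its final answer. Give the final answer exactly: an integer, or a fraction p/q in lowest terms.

6373

Part I: cross terms: (-35*-27 - -23*-29)=278, (-23*-8 - -20*-27)=-356, (-20*-29 - -35*-8)=300; twice the area = |222| = 222; area = 111; answer 111
Part II: W1 = 111; threaded value p + q = 112; r = -9; remainder = value at the root: 1*(-9)^4 - 3*(-9)^2 - 7*(-9)^1 - 8 = (6561) + (-243) + (63) + (-8) = 6373; answer 6373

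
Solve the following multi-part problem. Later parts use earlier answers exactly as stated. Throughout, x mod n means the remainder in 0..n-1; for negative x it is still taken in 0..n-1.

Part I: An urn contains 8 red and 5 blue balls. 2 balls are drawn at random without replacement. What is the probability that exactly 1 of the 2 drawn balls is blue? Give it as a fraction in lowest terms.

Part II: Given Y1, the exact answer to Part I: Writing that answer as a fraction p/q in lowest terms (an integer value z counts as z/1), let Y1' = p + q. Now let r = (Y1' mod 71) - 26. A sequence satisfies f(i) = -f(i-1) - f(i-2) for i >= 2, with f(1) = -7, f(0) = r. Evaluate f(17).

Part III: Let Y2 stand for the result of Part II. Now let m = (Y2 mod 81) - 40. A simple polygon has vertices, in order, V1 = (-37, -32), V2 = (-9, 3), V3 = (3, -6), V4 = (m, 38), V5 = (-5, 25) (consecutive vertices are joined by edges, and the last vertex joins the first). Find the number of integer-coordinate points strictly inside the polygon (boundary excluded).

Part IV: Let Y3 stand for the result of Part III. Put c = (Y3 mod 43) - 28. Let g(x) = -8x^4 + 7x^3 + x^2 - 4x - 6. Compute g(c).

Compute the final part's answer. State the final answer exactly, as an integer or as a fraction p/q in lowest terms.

Part I: total draws C(13,2) = 78; favorable C(5,1)*C(8,1) = 40; P = 20/39; answer 20/39
Part II: Y1 = 20/39; threaded value p + q = 59; r = 33; f(2) = -1*(-7) - 1*(33) = -26; iterating: f(2)=-26, f(3)=33, f(4)=-7, f(5)=-26, f(6)=33, f(7)=-7, f(8)=-26, f(9)=33, f(10)=-7, f(11)=-26, f(12)=33, f(13)=-7, f(14)=-26, f(15)=33, f(16)=-7, f(17)=-26; answer -26
Part III: Y2 = -26; m = 15; cross terms: (-37*3 - -9*-32)=-399, (-9*-6 - 3*3)=45, (3*38 - 15*-6)=204, (15*25 - -5*38)=565, (-5*-32 - -37*25)=1085; twice the area = |1500| = 1500; area = 750; boundary points = 7 + 3 + 4 + 1 + 1 = 16; strictly interior points = area - boundary/2 + 1 = 743; answer 743
Part IV: Y3 = 743; c = -16; -8*(-16)^4 + 7*(-16)^3 + 1*(-16)^2 - 4*(-16)^1 - 6 = (-524288) + (-28672) + (256) + (64) + (-6) = -552646; answer -552646

-552646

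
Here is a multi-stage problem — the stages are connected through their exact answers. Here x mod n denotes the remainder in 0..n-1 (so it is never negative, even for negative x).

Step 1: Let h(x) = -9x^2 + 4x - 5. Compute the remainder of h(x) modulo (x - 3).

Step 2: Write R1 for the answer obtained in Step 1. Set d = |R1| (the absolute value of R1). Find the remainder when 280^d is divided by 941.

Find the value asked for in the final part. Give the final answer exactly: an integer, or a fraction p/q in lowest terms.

921

Step 1: remainder = value at the root: -9*(3)^2 + 4*(3)^1 - 5 = (-81) + (12) + (-5) = -74; answer -74
Step 2: R1 = -74; d = 74; squarings mod 941: 280^1=280, 280^2=297, 280^4=696, 280^8=742, 280^16=79, 280^32=595, 280^64=209; 280^74 = 280^2 * 280^8 * 280^64 = 921 (mod 941); answer 921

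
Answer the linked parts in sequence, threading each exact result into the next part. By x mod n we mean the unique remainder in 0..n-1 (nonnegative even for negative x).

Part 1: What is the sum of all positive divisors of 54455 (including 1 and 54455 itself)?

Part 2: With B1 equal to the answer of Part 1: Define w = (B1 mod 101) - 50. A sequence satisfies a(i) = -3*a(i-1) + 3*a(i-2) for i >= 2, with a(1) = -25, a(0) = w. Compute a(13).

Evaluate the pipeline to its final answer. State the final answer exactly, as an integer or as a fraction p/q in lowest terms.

Part 1: 54455 = 5 * 10891; sigma = (1 + 5) * (1 + 10891) = 6 * 10892 = 65352; answer 65352
Part 2: B1 = 65352; w = -45; a(2) = -3*(-25) + 3*(-45) = -60; iterating: a(2)=-60, a(3)=105, a(4)=-495, a(5)=1800, a(6)=-6885, a(7)=26055, a(8)=-98820, a(9)=374625, a(10)=-1420335, a(11)=5384880, a(12)=-20415645, a(13)=77401575; answer 77401575

77401575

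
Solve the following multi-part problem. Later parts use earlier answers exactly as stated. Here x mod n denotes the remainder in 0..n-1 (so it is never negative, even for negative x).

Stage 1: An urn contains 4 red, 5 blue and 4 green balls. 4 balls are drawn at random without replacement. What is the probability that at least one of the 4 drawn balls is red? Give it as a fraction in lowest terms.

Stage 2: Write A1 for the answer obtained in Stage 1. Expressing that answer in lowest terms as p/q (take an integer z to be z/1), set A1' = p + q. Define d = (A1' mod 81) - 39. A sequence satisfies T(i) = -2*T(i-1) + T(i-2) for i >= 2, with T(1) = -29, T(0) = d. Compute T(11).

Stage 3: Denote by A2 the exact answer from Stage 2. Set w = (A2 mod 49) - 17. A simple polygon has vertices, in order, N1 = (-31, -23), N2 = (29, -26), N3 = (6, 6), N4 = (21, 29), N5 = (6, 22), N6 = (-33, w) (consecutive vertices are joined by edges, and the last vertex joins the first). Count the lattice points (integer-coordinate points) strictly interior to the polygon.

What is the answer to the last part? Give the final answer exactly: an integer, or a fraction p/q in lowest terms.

2142

Stage 1: total draws C(13,4) = 715; complement C(9,4) = 126; favorable 715 - 126 = 589; P = 589/715; answer 589/715
Stage 2: A1 = 589/715; threaded value p + q = 1304; d = -31; T(2) = -2*(-29) + 1*(-31) = 27; iterating: T(2)=27, T(3)=-83, T(4)=193, T(5)=-469, T(6)=1131, T(7)=-2731, T(8)=6593, T(9)=-15917, T(10)=38427, T(11)=-92771; answer -92771
Stage 3: A2 = -92771; w = 18; cross terms: (-31*-26 - 29*-23)=1473, (29*6 - 6*-26)=330, (6*29 - 21*6)=48, (21*22 - 6*29)=288, (6*18 - -33*22)=834, (-33*-23 - -31*18)=1317; twice the area = |4290| = 4290; area = 2145; boundary points = 3 + 1 + 1 + 1 + 1 + 1 = 8; strictly interior points = area - boundary/2 + 1 = 2142; answer 2142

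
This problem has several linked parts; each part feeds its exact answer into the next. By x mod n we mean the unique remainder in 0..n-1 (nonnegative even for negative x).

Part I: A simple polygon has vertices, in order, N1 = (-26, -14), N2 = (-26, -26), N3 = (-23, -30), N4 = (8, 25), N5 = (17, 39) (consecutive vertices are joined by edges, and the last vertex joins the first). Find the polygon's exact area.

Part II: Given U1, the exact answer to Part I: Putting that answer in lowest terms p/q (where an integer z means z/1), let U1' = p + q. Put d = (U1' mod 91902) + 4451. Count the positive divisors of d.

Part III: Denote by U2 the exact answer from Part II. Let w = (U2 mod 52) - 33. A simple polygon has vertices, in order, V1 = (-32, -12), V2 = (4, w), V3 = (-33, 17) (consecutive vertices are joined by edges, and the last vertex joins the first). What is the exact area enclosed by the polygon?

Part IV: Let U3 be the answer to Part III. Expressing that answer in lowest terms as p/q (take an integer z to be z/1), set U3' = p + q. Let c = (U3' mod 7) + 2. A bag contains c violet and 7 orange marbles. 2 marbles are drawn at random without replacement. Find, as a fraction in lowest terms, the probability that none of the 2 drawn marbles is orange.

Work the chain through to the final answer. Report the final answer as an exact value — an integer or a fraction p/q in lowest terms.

1/36

Part I: cross terms: (-26*-26 - -26*-14)=312, (-26*-30 - -23*-26)=182, (-23*25 - 8*-30)=-335, (8*39 - 17*25)=-113, (17*-14 - -26*39)=776; twice the area = |822| = 822; area = 411; answer 411
Part II: U1 = 411; threaded value p + q = 412; d = 4863; 4863 = 3 * 1621; number of divisors = (1+1) * (1+1) = 4; answer 4
Part III: U2 = 4; w = -29; cross terms: (-32*-29 - 4*-12)=976, (4*17 - -33*-29)=-889, (-33*-12 - -32*17)=940; twice the area = |1027| = 1027; area = 1027/2; answer 1027/2
Part IV: U3 = 1027/2; threaded value p + q = 1029; c = 2; total draws C(9,2) = 36; favorable C(2,2) = 1; P = 1/36; answer 1/36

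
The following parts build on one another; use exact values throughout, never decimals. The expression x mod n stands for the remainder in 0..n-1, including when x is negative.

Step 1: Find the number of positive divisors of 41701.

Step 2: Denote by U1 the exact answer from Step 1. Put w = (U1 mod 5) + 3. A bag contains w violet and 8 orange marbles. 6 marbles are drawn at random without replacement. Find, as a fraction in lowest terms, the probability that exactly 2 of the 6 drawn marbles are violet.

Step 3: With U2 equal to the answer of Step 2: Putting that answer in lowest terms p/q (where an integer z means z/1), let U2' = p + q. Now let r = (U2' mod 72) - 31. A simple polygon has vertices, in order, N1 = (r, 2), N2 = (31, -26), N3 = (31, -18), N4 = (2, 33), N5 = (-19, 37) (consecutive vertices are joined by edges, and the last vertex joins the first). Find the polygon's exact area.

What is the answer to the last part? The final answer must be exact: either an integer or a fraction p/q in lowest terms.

387

Step 1: 41701 = 11 * 17 * 223; number of divisors = (1+1) * (1+1) * (1+1) = 8; answer 8
Step 2: U1 = 8; w = 6; total draws C(14,6) = 3003; favorable C(6,2)*C(8,4) = 1050; P = 50/143; answer 50/143
Step 3: U2 = 50/143; threaded value p + q = 193; r = 18; cross terms: (18*-26 - 31*2)=-530, (31*-18 - 31*-26)=248, (31*33 - 2*-18)=1059, (2*37 - -19*33)=701, (-19*2 - 18*37)=-704; twice the area = |774| = 774; area = 387; answer 387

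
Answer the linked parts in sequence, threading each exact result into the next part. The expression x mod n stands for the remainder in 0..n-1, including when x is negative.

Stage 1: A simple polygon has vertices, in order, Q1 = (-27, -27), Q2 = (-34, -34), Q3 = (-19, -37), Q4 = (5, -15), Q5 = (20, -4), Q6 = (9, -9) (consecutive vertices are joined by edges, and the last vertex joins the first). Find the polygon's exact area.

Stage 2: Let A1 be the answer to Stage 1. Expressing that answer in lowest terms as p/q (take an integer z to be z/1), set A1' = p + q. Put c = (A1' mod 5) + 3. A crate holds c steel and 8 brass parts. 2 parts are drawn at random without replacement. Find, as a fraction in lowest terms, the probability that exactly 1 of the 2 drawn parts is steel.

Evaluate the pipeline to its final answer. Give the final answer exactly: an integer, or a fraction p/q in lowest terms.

Stage 1: cross terms: (-27*-34 - -34*-27)=0, (-34*-37 - -19*-34)=612, (-19*-15 - 5*-37)=470, (5*-4 - 20*-15)=280, (20*-9 - 9*-4)=-144, (9*-27 - -27*-9)=-486; twice the area = |732| = 732; area = 366; answer 366
Stage 2: A1 = 366; threaded value p + q = 367; c = 5; total draws C(13,2) = 78; favorable C(5,1)*C(8,1) = 40; P = 20/39; answer 20/39

20/39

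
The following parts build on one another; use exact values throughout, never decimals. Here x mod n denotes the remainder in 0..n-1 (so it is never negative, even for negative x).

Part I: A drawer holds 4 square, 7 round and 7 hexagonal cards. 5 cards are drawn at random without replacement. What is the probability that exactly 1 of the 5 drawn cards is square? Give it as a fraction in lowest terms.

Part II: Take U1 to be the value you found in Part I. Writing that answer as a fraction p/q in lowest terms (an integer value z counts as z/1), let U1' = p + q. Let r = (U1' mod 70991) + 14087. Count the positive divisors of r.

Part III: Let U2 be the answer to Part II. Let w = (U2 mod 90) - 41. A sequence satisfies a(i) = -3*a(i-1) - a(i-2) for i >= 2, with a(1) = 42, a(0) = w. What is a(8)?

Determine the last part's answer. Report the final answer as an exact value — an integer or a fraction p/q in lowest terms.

-32029

Part I: total draws C(18,5) = 8568; favorable C(4,1)*C(14,4) = 4004; P = 143/306; answer 143/306
Part II: U1 = 143/306; threaded value p + q = 449; r = 14536; 14536 = 2^3 * 23 * 79; number of divisors = (3+1) * (1+1) * (1+1) = 16; answer 16
Part III: U2 = 16; w = -25; a(2) = -3*(42) - 1*(-25) = -101; iterating: a(2)=-101, a(3)=261, a(4)=-682, a(5)=1785, a(6)=-4673, a(7)=12234, a(8)=-32029; answer -32029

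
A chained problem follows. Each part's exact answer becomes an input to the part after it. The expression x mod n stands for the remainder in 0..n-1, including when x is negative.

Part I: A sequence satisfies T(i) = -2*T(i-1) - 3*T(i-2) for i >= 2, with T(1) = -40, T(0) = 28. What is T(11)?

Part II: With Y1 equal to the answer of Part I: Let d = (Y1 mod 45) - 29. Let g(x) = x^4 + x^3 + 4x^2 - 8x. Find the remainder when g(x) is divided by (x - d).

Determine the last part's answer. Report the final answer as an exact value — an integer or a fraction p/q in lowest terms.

Part I: T(2) = -2*(-40) - 3*(28) = -4; iterating: T(2)=-4, T(3)=128, T(4)=-244, T(5)=104, T(6)=524, T(7)=-1360, T(8)=1148, T(9)=1784, T(10)=-7012, T(11)=8672; answer 8672
Part II: Y1 = 8672; d = 3; remainder = value at the root: 1*(3)^4 + 1*(3)^3 + 4*(3)^2 - 8*(3)^1 = (81) + (27) + (36) + (-24) = 120; answer 120

120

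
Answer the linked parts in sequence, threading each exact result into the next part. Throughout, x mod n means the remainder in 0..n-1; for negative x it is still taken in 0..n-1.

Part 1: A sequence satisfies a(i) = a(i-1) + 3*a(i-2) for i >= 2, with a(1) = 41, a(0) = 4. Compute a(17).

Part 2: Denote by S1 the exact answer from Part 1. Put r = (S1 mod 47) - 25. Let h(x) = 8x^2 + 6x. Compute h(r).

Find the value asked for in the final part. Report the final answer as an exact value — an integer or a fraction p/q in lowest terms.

44

Part 1: a(2) = 1*(41) + 3*(4) = 53; iterating: a(2)=53, a(3)=176, a(4)=335, a(5)=863, a(6)=1868, a(7)=4457, a(8)=10061, a(9)=23432, a(10)=53615, a(11)=123911, a(12)=284756, a(13)=656489, a(14)=1510757, a(15)=3480224, a(16)=8012495, a(17)=18453167; answer 18453167
Part 2: S1 = 18453167; r = 2; 8*(2)^2 + 6*(2)^1 = (32) + (12) = 44; answer 44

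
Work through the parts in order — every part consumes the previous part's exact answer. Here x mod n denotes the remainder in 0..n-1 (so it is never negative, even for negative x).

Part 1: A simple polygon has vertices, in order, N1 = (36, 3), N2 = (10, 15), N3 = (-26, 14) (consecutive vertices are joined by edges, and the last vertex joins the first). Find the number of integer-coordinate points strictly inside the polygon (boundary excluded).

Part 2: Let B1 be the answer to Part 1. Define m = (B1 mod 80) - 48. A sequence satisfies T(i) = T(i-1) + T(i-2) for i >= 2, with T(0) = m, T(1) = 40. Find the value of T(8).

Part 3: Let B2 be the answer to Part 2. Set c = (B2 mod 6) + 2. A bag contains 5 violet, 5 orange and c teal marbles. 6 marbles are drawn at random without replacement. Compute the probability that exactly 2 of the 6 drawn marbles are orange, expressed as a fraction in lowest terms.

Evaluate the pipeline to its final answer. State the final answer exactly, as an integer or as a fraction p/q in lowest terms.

60/143

Part 1: cross terms: (36*15 - 10*3)=510, (10*14 - -26*15)=530, (-26*3 - 36*14)=-582; twice the area = |458| = 458; area = 229; boundary points = 2 + 1 + 1 = 4; strictly interior points = area - boundary/2 + 1 = 228; answer 228
Part 2: B1 = 228; m = 20; T(2) = 1*(40) + 1*(20) = 60; iterating: T(2)=60, T(3)=100, T(4)=160, T(5)=260, T(6)=420, T(7)=680, T(8)=1100; answer 1100
Part 3: B2 = 1100; c = 4; total draws C(14,6) = 3003; favorable C(5,2)*C(9,4) = 1260; P = 60/143; answer 60/143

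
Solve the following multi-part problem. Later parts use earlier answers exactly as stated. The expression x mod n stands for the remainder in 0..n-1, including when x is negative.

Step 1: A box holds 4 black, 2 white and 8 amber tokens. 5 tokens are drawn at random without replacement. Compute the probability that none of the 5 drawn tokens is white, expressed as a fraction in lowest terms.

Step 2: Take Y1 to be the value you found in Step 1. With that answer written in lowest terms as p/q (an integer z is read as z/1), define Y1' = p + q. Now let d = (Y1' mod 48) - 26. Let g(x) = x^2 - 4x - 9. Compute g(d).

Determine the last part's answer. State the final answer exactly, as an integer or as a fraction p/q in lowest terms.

Step 1: total draws C(14,5) = 2002; favorable C(12,5) = 792; P = 36/91; answer 36/91
Step 2: Y1 = 36/91; threaded value p + q = 127; d = 5; 1*(5)^2 - 4*(5)^1 - 9 = (25) + (-20) + (-9) = -4; answer -4

-4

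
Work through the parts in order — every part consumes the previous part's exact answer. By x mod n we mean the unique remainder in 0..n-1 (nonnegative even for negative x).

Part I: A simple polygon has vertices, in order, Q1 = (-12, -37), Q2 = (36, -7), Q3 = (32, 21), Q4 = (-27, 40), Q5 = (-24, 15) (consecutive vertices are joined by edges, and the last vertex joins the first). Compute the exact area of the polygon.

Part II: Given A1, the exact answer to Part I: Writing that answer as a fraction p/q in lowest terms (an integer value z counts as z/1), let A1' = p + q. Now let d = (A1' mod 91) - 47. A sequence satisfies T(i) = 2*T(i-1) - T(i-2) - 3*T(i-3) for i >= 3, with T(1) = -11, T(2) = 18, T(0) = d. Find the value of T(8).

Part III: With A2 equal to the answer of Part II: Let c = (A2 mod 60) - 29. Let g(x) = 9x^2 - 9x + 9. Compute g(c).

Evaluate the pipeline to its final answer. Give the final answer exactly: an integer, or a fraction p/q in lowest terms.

117

Part I: cross terms: (-12*-7 - 36*-37)=1416, (36*21 - 32*-7)=980, (32*40 - -27*21)=1847, (-27*15 - -24*40)=555, (-24*-37 - -12*15)=1068; twice the area = |5866| = 5866; area = 2933; answer 2933
Part II: A1 = 2933; threaded value p + q = 2934; d = -25; T(3) = 2*(18) - 1*(-11) - 3*(-25) = 122; iterating: T(3)=122, T(4)=259, T(5)=342, T(6)=59, T(7)=-1001, T(8)=-3087; answer -3087
Part III: A2 = -3087; c = 4; 9*(4)^2 - 9*(4)^1 + 9 = (144) + (-36) + (9) = 117; answer 117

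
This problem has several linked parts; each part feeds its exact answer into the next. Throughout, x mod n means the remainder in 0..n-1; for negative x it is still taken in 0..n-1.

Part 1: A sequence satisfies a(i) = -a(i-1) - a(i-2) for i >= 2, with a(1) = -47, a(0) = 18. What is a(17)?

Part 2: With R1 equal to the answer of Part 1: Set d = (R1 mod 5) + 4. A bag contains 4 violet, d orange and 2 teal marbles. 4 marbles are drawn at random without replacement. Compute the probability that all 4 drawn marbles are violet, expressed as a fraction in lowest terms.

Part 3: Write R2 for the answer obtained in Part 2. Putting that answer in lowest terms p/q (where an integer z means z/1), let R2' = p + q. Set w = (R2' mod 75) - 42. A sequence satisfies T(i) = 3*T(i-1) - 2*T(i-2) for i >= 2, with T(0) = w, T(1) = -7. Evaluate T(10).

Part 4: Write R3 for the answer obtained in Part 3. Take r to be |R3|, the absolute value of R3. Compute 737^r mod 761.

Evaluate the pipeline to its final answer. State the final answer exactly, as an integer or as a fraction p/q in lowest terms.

287

Part 1: a(2) = -1*(-47) - 1*(18) = 29; iterating: a(2)=29, a(3)=18, a(4)=-47, a(5)=29, a(6)=18, a(7)=-47, a(8)=29, a(9)=18, a(10)=-47, a(11)=29, a(12)=18, a(13)=-47, a(14)=29, a(15)=18, a(16)=-47, a(17)=29; answer 29
Part 2: R1 = 29; d = 8; total draws C(14,4) = 1001; favorable C(4,4) = 1; P = 1/1001; answer 1/1001
Part 3: R2 = 1/1001; threaded value p + q = 1002; w = -15; T(2) = 3*(-7) - 2*(-15) = 9; iterating: T(2)=9, T(3)=41, T(4)=105, T(5)=233, T(6)=489, T(7)=1001, T(8)=2025, T(9)=4073, T(10)=8169; answer 8169
Part 4: R3 = 8169; r = 8169; squarings mod 761: 737^1=737, 737^2=576, 737^4=741, 737^8=400, 737^16=190, 737^32=333, 737^64=544, 737^128=668, 737^256=278, 737^512=423, 737^1024=94, 737^2048=465, 737^4096=101; 737^8169 = 737^1 * 737^8 * 737^32 * 737^64 * 737^128 * 737^256 * 737^512 * 737^1024 * 737^2048 * 737^4096 = 287 (mod 761); answer 287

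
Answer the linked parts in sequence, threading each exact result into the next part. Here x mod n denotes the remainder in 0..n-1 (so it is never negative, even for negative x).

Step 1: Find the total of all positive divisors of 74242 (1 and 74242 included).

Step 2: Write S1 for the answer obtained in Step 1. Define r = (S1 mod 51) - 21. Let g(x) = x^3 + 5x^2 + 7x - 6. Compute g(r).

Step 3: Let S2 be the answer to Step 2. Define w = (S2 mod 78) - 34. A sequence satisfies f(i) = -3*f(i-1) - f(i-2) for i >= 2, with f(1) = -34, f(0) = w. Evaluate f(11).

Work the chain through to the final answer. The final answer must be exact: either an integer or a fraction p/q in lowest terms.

-527759

Step 1: 74242 = 2 * 7 * 5303; sigma = (1 + 2) * (1 + 7) * (1 + 5303) = 3 * 8 * 5304 = 127296; answer 127296
Step 2: S1 = 127296; r = -21; 1*(-21)^3 + 5*(-21)^2 + 7*(-21)^1 - 6 = (-9261) + (2205) + (-147) + (-6) = -7209; answer -7209
Step 3: S2 = -7209; w = 11; f(2) = -3*(-34) - 1*(11) = 91; iterating: f(2)=91, f(3)=-239, f(4)=626, f(5)=-1639, f(6)=4291, f(7)=-11234, f(8)=29411, f(9)=-76999, f(10)=201586, f(11)=-527759; answer -527759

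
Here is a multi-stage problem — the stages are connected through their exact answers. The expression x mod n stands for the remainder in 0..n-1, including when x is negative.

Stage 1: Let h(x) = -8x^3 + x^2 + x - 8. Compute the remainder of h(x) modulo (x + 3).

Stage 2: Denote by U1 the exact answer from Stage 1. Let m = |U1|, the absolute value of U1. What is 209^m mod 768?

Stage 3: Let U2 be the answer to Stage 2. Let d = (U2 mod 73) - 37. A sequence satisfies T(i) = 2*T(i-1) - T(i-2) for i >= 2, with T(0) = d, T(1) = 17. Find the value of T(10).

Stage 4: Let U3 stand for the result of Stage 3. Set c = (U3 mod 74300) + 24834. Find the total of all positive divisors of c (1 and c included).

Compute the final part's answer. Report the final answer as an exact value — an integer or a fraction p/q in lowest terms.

Stage 1: remainder = value at the root: -8*(-3)^3 + 1*(-3)^2 + 1*(-3)^1 - 8 = (216) + (9) + (-3) + (-8) = 214; answer 214
Stage 2: U1 = 214; m = 214; squarings mod 768: 209^1=209, 209^2=673, 209^4=577, 209^8=385, 209^16=1, 209^32=1, 209^64=1, 209^128=1; 209^214 = 209^2 * 209^4 * 209^16 * 209^64 * 209^128 = 481 (mod 768); answer 481
Stage 3: U2 = 481; d = 6; T(2) = 2*(17) - 1*(6) = 28; iterating: T(2)=28, T(3)=39, T(4)=50, T(5)=61, T(6)=72, T(7)=83, T(8)=94, T(9)=105, T(10)=116; answer 116
Stage 4: U3 = 116; c = 24950; 24950 = 2 * 5^2 * 499; sigma = (1 + 2) * (1 + 5 + 25) * (1 + 499) = 3 * 31 * 500 = 46500; answer 46500

46500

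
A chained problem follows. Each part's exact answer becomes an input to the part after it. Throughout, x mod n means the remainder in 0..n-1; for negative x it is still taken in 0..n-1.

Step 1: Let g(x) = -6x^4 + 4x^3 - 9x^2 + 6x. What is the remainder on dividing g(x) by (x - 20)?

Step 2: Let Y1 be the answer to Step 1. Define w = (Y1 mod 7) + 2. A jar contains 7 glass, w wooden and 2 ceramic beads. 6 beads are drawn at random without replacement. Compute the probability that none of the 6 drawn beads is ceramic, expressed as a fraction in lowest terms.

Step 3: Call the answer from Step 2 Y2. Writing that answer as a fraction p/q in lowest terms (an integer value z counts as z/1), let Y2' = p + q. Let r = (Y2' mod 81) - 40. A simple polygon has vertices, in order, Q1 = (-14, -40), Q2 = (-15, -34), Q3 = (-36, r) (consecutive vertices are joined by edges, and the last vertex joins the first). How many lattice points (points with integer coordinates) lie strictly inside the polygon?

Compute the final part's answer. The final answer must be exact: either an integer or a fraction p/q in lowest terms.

Step 1: remainder = value at the root: -6*(20)^4 + 4*(20)^3 - 9*(20)^2 + 6*(20)^1 = (-960000) + (32000) + (-3600) + (120) = -931480; answer -931480
Step 2: Y1 = -931480; w = 5; total draws C(14,6) = 3003; favorable C(12,6) = 924; P = 4/13; answer 4/13
Step 3: Y2 = 4/13; threaded value p + q = 17; r = -23; cross terms: (-14*-34 - -15*-40)=-124, (-15*-23 - -36*-34)=-879, (-36*-40 - -14*-23)=1118; twice the area = |115| = 115; area = 115/2; boundary points = 1 + 1 + 1 = 3; strictly interior points = area - boundary/2 + 1 = 57; answer 57

57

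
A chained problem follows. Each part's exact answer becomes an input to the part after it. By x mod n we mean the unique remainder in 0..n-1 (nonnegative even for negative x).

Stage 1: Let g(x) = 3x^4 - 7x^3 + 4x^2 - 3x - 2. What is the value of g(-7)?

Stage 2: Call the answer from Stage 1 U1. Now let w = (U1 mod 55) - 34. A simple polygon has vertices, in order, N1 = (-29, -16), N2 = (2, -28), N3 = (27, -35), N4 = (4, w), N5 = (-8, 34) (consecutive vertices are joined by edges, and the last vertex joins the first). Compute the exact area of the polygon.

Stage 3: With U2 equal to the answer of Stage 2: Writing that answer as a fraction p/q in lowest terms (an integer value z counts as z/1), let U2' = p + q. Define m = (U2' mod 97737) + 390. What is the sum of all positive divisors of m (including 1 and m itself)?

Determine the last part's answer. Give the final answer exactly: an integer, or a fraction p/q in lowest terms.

Stage 1: 3*(-7)^4 - 7*(-7)^3 + 4*(-7)^2 - 3*(-7)^1 - 2 = (7203) + (2401) + (196) + (21) + (-2) = 9819; answer 9819
Stage 2: U1 = 9819; w = -5; cross terms: (-29*-28 - 2*-16)=844, (2*-35 - 27*-28)=686, (27*-5 - 4*-35)=5, (4*34 - -8*-5)=96, (-8*-16 - -29*34)=1114; twice the area = |2745| = 2745; area = 2745/2; answer 2745/2
Stage 3: U2 = 2745/2; threaded value p + q = 2747; m = 3137; 3137 is prime, so its only divisors are 1 and 3137; sigma = 1 + 3137 = 3138; answer 3138

3138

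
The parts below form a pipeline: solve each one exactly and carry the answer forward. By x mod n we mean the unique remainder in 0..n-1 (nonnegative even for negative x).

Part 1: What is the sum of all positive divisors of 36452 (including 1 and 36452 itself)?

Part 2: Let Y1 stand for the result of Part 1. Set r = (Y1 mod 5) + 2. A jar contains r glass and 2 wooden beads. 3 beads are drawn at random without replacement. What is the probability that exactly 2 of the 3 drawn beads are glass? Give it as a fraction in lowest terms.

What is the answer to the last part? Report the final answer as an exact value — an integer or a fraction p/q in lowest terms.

3/5

Part 1: 36452 = 2^2 * 13 * 701; sigma = (1 + 2 + 4) * (1 + 13) * (1 + 701) = 7 * 14 * 702 = 68796; answer 68796
Part 2: Y1 = 68796; r = 3; total draws C(5,3) = 10; favorable C(3,2)*C(2,1) = 6; P = 3/5; answer 3/5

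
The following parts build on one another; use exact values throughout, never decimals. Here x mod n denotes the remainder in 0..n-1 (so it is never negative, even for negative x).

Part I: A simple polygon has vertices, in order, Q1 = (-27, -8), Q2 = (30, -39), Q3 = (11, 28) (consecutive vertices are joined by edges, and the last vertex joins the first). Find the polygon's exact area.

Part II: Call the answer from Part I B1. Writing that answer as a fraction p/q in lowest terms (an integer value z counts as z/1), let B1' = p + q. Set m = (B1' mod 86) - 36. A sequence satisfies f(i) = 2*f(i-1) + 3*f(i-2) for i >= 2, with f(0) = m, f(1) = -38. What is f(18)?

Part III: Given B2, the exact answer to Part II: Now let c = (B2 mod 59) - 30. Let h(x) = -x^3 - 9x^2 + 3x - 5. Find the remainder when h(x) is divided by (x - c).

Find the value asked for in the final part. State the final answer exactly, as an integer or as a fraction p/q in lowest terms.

Part I: cross terms: (-27*-39 - 30*-8)=1293, (30*28 - 11*-39)=1269, (11*-8 - -27*28)=668; twice the area = |3230| = 3230; area = 1615; answer 1615
Part II: B1 = 1615; threaded value p + q = 1616; m = 32; f(2) = 2*(-38) + 3*(32) = 20; iterating: f(2)=20, f(3)=-74, f(4)=-88, f(5)=-398, f(6)=-1060, f(7)=-3314, f(8)=-9808, f(9)=-29558, f(10)=-88540, f(11)=-265754, f(12)=-797128, f(13)=-2391518, f(14)=-7174420, f(15)=-21523394, f(16)=-64570048, f(17)=-193710278, f(18)=-581130700; answer -581130700
Part III: B2 = -581130700; c = -23; remainder = value at the root: -1*(-23)^3 - 9*(-23)^2 + 3*(-23)^1 - 5 = (12167) + (-4761) + (-69) + (-5) = 7332; answer 7332

7332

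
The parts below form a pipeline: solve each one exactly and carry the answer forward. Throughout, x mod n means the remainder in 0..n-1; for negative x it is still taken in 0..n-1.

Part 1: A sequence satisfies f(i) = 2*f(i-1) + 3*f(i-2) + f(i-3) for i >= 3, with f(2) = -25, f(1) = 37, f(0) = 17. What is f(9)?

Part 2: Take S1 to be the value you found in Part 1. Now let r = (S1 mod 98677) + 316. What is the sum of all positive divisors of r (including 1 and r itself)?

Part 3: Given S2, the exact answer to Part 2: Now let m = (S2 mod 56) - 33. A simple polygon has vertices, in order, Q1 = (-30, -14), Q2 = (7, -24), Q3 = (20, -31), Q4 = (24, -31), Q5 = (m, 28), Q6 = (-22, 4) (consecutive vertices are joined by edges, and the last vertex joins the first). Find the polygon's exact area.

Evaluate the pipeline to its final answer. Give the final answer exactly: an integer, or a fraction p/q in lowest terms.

1793

Part 1: f(3) = 2*(-25) + 3*(37) + 1*(17) = 78; iterating: f(3)=78, f(4)=118, f(5)=445, f(6)=1322, f(7)=4097, f(8)=12605, f(9)=38823; answer 38823
Part 2: S1 = 38823; r = 39139; 39139 is prime, so its only divisors are 1 and 39139; sigma = 1 + 39139 = 39140; answer 39140
Part 3: S2 = 39140; m = 19; cross terms: (-30*-24 - 7*-14)=818, (7*-31 - 20*-24)=263, (20*-31 - 24*-31)=124, (24*28 - 19*-31)=1261, (19*4 - -22*28)=692, (-22*-14 - -30*4)=428; twice the area = |3586| = 3586; area = 1793; answer 1793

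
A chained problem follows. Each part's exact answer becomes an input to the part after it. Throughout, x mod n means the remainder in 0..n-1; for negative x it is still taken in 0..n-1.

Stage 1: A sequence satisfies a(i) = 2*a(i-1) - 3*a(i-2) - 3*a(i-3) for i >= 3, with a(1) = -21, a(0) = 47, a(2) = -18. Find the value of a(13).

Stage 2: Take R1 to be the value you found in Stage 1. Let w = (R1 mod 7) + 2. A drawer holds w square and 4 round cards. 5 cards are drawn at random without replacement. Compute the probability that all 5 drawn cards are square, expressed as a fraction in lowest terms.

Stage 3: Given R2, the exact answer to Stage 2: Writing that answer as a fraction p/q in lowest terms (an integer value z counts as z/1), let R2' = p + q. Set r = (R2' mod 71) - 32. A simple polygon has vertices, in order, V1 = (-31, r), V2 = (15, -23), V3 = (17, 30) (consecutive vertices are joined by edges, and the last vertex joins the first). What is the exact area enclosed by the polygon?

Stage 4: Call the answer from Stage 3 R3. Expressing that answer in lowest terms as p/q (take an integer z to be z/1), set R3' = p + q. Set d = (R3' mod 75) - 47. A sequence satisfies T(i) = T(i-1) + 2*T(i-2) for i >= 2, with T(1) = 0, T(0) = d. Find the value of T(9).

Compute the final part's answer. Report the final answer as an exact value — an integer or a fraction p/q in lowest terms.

Stage 1: a(3) = 2*(-18) - 3*(-21) - 3*(47) = -114; iterating: a(3)=-114, a(4)=-111, a(5)=174, a(6)=1023, a(7)=1857, a(8)=123, a(9)=-8394, a(10)=-22728, a(11)=-20643, a(12)=52080, a(13)=234273; answer 234273
Stage 2: R1 = 234273; w = 6; total draws C(10,5) = 252; favorable C(6,5) = 6; P = 1/42; answer 1/42
Stage 3: R2 = 1/42; threaded value p + q = 43; r = 11; cross terms: (-31*-23 - 15*11)=548, (15*30 - 17*-23)=841, (17*11 - -31*30)=1117; twice the area = |2506| = 2506; area = 1253; answer 1253
Stage 4: R3 = 1253; threaded value p + q = 1254; d = 7; T(2) = 1*(0) + 2*(7) = 14; iterating: T(2)=14, T(3)=14, T(4)=42, T(5)=70, T(6)=154, T(7)=294, T(8)=602, T(9)=1190; answer 1190

1190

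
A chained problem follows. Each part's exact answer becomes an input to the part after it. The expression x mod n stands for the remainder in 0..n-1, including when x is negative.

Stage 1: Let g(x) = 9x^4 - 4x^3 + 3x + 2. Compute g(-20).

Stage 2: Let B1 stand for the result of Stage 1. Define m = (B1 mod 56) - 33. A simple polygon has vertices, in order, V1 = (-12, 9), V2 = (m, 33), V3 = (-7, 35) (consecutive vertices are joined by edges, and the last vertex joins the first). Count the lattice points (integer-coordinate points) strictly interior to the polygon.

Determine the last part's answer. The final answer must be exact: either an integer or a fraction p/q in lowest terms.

Stage 1: 9*(-20)^4 - 4*(-20)^3 + 3*(-20)^1 + 2 = (1440000) + (32000) + (-60) + (2) = 1471942; answer 1471942
Stage 2: B1 = 1471942; m = 5; cross terms: (-12*33 - 5*9)=-441, (5*35 - -7*33)=406, (-7*9 - -12*35)=357; twice the area = |322| = 322; area = 161; boundary points = 1 + 2 + 1 = 4; strictly interior points = area - boundary/2 + 1 = 160; answer 160

160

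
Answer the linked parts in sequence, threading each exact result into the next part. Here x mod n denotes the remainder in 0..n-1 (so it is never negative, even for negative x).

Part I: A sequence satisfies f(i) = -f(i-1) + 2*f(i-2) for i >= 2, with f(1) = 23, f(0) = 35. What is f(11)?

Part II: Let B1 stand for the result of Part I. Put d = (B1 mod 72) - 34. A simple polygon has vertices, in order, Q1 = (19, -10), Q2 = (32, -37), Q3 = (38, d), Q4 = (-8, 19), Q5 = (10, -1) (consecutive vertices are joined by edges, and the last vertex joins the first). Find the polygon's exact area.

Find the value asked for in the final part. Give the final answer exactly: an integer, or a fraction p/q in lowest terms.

1001

Part I: f(2) = -1*(23) + 2*(35) = 47; iterating: f(2)=47, f(3)=-1, f(4)=95, f(5)=-97, f(6)=287, f(7)=-481, f(8)=1055, f(9)=-2017, f(10)=4127, f(11)=-8161; answer -8161
Part II: B1 = -8161; d = 13; cross terms: (19*-37 - 32*-10)=-383, (32*13 - 38*-37)=1822, (38*19 - -8*13)=826, (-8*-1 - 10*19)=-182, (10*-10 - 19*-1)=-81; twice the area = |2002| = 2002; area = 1001; answer 1001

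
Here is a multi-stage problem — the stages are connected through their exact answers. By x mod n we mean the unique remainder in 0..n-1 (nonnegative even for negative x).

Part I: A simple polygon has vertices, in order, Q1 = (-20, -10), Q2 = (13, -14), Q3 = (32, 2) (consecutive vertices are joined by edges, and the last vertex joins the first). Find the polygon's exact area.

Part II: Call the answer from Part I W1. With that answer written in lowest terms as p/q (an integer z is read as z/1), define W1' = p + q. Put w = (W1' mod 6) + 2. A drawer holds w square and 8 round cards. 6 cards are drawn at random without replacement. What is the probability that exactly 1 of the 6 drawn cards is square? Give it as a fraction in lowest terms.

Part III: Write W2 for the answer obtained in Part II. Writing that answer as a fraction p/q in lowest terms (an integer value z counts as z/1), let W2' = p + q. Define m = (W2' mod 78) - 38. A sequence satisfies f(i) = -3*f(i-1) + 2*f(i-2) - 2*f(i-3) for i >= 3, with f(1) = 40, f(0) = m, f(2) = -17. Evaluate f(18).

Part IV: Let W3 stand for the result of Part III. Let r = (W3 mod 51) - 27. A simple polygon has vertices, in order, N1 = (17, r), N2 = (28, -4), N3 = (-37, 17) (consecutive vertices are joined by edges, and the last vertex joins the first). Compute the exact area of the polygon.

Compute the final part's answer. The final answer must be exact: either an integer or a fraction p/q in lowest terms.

Part I: cross terms: (-20*-14 - 13*-10)=410, (13*2 - 32*-14)=474, (32*-10 - -20*2)=-280; twice the area = |604| = 604; area = 302; answer 302
Part II: W1 = 302; threaded value p + q = 303; w = 5; total draws C(13,6) = 1716; favorable C(5,1)*C(8,5) = 280; P = 70/429; answer 70/429
Part III: W2 = 70/429; threaded value p + q = 499; m = -7; f(3) = -3*(-17) + 2*(40) - 2*(-7) = 145; iterating: f(3)=145, f(4)=-549, f(5)=1971, f(6)=-7301, f(7)=26943, f(8)=-99373, f(9)=366607, f(10)=-1352453, f(11)=4989319, f(12)=-18406077, f(13)=67901775, f(14)=-250496117, f(15)=924104055, f(16)=-3409107949, f(17)=12576524191, f(18)=-46395996581; answer -46395996581
Part IV: W3 = -46395996581; r = 16; cross terms: (17*-4 - 28*16)=-516, (28*17 - -37*-4)=328, (-37*16 - 17*17)=-881; twice the area = |-1069| = 1069; area = 1069/2; answer 1069/2

1069/2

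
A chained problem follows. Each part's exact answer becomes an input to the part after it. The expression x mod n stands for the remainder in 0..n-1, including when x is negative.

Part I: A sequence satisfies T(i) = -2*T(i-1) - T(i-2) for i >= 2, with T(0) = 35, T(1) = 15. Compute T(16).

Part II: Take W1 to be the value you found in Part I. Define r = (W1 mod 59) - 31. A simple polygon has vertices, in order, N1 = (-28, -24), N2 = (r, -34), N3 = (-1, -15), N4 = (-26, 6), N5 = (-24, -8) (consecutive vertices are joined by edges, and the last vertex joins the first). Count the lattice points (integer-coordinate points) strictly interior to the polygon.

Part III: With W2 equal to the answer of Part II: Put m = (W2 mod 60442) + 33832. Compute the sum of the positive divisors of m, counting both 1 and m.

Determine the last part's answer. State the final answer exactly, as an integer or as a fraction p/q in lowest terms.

45752

Part I: T(2) = -2*(15) - 1*(35) = -65; iterating: T(2)=-65, T(3)=115, T(4)=-165, T(5)=215, T(6)=-265, T(7)=315, T(8)=-365, T(9)=415, T(10)=-465, T(11)=515, T(12)=-565, T(13)=615, T(14)=-665, T(15)=715, T(16)=-765; answer -765
Part II: W1 = -765; r = -29; cross terms: (-28*-34 - -29*-24)=256, (-29*-15 - -1*-34)=401, (-1*6 - -26*-15)=-396, (-26*-8 - -24*6)=352, (-24*-24 - -28*-8)=352; twice the area = |965| = 965; area = 965/2; boundary points = 1 + 1 + 1 + 2 + 4 = 9; strictly interior points = area - boundary/2 + 1 = 479; answer 479
Part III: W2 = 479; m = 34311; 34311 = 3 * 11437; sigma = (1 + 3) * (1 + 11437) = 4 * 11438 = 45752; answer 45752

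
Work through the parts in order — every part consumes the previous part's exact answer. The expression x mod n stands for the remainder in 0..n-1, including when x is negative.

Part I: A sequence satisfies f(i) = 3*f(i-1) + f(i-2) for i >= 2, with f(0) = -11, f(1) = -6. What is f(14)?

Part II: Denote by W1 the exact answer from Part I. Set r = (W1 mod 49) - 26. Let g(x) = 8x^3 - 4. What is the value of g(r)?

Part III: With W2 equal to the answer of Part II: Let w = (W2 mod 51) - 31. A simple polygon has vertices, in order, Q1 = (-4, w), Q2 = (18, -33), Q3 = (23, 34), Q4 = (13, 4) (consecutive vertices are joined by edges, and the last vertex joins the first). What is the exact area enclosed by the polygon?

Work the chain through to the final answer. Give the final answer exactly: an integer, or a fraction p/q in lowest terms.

Part I: f(2) = 3*(-6) + 1*(-11) = -29; iterating: f(2)=-29, f(3)=-93, f(4)=-308, f(5)=-1017, f(6)=-3359, f(7)=-11094, f(8)=-36641, f(9)=-121017, f(10)=-399692, f(11)=-1320093, f(12)=-4359971, f(13)=-14400006, f(14)=-47559989; answer -47559989
Part II: W1 = -47559989; r = 22; 8*(22)^3 - 4 = (85184) + (-4) = 85180; answer 85180
Part III: W2 = 85180; w = -21; cross terms: (-4*-33 - 18*-21)=510, (18*34 - 23*-33)=1371, (23*4 - 13*34)=-350, (13*-21 - -4*4)=-257; twice the area = |1274| = 1274; area = 637; answer 637

637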